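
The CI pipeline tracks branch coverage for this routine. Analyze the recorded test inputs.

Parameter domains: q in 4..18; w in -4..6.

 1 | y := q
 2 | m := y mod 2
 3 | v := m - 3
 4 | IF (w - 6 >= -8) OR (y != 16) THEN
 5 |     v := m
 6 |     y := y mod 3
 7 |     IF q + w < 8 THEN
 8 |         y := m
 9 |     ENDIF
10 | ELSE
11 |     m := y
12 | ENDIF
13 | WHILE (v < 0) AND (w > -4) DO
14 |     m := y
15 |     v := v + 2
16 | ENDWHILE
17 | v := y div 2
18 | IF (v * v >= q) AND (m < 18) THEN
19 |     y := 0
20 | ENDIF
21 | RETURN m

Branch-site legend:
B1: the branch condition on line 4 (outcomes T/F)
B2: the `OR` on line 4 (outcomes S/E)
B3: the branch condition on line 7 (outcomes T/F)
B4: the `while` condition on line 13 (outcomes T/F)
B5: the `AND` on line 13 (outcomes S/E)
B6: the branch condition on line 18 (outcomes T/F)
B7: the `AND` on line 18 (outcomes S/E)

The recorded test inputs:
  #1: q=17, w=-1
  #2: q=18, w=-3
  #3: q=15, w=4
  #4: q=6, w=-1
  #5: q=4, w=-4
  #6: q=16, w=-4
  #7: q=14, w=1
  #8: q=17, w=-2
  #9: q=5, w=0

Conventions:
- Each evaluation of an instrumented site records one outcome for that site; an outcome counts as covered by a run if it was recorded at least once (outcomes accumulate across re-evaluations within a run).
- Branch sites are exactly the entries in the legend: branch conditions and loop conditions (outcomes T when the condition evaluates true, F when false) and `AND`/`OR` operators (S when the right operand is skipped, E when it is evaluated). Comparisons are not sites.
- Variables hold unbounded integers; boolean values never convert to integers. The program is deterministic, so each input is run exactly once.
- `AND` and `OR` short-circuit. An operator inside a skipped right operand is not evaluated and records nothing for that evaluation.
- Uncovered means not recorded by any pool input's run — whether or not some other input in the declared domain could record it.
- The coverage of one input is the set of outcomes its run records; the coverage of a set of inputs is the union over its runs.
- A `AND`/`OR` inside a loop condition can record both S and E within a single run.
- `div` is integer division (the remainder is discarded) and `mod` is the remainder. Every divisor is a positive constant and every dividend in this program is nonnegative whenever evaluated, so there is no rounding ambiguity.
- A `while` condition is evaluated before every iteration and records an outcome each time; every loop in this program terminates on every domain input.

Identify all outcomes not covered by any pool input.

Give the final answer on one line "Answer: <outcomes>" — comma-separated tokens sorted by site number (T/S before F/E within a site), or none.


input #1 (q=17, w=-1): events B2->S, B1->T, B3->F, B5->S, B4->F, B7->S, B6->F; covers B1=T, B2=S, B3=F, B4=F, B5=S, B6=F, B7=S
input #2 (q=18, w=-3): events B2->E, B1->T, B3->F, B5->S, B4->F, B7->S, B6->F; covers B1=T, B2=E, B3=F, B4=F, B5=S, B6=F, B7=S
input #3 (q=15, w=4): events B2->S, B1->T, B3->F, B5->S, B4->F, B7->S, B6->F; covers B1=T, B2=S, B3=F, B4=F, B5=S, B6=F, B7=S
input #4 (q=6, w=-1): events B2->S, B1->T, B3->T, B5->S, B4->F, B7->S, B6->F; covers B1=T, B2=S, B3=T, B4=F, B5=S, B6=F, B7=S
input #5 (q=4, w=-4): events B2->E, B1->T, B3->T, B5->S, B4->F, B7->S, B6->F; covers B1=T, B2=E, B3=T, B4=F, B5=S, B6=F, B7=S
input #6 (q=16, w=-4): events B2->E, B1->F, B5->E, B4->F, B7->E, B6->T; covers B1=F, B2=E, B4=F, B5=E, B6=T, B7=E
input #7 (q=14, w=1): events B2->S, B1->T, B3->F, B5->S, B4->F, B7->S, B6->F; covers B1=T, B2=S, B3=F, B4=F, B5=S, B6=F, B7=S
input #8 (q=17, w=-2): events B2->S, B1->T, B3->F, B5->S, B4->F, B7->S, B6->F; covers B1=T, B2=S, B3=F, B4=F, B5=S, B6=F, B7=S
input #9 (q=5, w=0): events B2->S, B1->T, B3->T, B5->S, B4->F, B7->S, B6->F; covers B1=T, B2=S, B3=T, B4=F, B5=S, B6=F, B7=S
union over the pool: B1=T, B1=F, B2=S, B2=E, B3=T, B3=F, B4=F, B5=S, B5=E, B6=T, B6=F, B7=S, B7=E
uncovered (1 of 14): B4=T
Answer: B4=T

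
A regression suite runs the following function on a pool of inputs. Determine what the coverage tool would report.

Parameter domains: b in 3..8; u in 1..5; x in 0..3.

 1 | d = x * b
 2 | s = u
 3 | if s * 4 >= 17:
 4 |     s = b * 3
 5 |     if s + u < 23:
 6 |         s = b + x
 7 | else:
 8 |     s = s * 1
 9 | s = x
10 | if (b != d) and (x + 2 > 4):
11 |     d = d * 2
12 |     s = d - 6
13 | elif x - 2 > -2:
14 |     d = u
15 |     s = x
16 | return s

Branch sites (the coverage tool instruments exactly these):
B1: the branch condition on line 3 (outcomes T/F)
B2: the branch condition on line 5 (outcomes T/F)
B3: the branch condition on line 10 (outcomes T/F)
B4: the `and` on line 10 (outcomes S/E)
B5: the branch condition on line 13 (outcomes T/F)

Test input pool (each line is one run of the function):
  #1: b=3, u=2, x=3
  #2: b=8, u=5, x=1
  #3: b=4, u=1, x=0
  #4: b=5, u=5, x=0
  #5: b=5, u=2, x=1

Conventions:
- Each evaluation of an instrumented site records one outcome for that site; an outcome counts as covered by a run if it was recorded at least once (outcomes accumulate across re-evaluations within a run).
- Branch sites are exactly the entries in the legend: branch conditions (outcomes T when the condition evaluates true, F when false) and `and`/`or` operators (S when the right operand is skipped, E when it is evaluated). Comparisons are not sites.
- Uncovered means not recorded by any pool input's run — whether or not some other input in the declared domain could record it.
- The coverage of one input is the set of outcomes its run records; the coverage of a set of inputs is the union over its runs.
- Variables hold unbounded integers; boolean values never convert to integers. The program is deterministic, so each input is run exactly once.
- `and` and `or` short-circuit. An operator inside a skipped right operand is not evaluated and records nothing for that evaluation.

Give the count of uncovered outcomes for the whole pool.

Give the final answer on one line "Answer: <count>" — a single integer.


input #1 (b=3, u=2, x=3): events B1->F, B4->E, B3->T; covers B1=F, B3=T, B4=E
input #2 (b=8, u=5, x=1): events B1->T, B2->F, B4->S, B3->F, B5->T; covers B1=T, B2=F, B3=F, B4=S, B5=T
input #3 (b=4, u=1, x=0): events B1->F, B4->E, B3->F, B5->F; covers B1=F, B3=F, B4=E, B5=F
input #4 (b=5, u=5, x=0): events B1->T, B2->T, B4->E, B3->F, B5->F; covers B1=T, B2=T, B3=F, B4=E, B5=F
input #5 (b=5, u=2, x=1): events B1->F, B4->S, B3->F, B5->T; covers B1=F, B3=F, B4=S, B5=T
union over the pool: B1=T, B1=F, B2=T, B2=F, B3=T, B3=F, B4=S, B4=E, B5=T, B5=F
uncovered (0 of 10): none
Answer: 0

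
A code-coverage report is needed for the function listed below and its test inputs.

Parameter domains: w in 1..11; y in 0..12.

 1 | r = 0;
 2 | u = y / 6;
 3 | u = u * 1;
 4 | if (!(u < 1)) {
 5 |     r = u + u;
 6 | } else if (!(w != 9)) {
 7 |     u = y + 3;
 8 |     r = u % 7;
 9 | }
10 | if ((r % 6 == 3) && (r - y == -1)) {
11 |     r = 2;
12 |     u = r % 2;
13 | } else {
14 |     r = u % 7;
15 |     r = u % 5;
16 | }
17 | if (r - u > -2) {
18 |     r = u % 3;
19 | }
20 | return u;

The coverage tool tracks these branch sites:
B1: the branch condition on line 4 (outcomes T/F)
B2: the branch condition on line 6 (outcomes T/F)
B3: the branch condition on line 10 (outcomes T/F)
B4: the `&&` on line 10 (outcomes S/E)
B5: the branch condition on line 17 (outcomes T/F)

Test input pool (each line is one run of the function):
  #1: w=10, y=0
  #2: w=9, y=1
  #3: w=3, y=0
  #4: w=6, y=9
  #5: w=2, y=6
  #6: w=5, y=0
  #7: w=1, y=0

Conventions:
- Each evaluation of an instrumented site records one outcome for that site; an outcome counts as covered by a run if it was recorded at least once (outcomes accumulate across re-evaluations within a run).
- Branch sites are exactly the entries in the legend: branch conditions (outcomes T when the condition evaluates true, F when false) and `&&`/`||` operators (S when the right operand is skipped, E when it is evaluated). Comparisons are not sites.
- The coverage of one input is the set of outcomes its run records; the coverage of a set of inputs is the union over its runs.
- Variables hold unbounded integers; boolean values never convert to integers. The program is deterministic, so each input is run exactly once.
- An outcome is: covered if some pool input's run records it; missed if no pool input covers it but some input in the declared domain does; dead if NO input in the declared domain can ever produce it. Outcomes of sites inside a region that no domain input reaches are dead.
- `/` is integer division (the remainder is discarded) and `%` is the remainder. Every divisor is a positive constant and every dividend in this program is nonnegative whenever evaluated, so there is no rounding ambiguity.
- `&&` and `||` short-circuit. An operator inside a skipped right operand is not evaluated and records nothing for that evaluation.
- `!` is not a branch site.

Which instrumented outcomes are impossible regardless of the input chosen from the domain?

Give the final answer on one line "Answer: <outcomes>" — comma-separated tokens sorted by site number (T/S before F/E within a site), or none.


sweeping the full domain (143 inputs) for each outcome:
  B3=T: never recorded by any domain input -> dead
  reachable outcomes have witnesses, e.g. B1=T (e.g. w=1, y=6), B1=F (e.g. w=1, y=0), B2=T (e.g. w=9, y=0), B2=F (e.g. w=1, y=0)
Answer: B3=T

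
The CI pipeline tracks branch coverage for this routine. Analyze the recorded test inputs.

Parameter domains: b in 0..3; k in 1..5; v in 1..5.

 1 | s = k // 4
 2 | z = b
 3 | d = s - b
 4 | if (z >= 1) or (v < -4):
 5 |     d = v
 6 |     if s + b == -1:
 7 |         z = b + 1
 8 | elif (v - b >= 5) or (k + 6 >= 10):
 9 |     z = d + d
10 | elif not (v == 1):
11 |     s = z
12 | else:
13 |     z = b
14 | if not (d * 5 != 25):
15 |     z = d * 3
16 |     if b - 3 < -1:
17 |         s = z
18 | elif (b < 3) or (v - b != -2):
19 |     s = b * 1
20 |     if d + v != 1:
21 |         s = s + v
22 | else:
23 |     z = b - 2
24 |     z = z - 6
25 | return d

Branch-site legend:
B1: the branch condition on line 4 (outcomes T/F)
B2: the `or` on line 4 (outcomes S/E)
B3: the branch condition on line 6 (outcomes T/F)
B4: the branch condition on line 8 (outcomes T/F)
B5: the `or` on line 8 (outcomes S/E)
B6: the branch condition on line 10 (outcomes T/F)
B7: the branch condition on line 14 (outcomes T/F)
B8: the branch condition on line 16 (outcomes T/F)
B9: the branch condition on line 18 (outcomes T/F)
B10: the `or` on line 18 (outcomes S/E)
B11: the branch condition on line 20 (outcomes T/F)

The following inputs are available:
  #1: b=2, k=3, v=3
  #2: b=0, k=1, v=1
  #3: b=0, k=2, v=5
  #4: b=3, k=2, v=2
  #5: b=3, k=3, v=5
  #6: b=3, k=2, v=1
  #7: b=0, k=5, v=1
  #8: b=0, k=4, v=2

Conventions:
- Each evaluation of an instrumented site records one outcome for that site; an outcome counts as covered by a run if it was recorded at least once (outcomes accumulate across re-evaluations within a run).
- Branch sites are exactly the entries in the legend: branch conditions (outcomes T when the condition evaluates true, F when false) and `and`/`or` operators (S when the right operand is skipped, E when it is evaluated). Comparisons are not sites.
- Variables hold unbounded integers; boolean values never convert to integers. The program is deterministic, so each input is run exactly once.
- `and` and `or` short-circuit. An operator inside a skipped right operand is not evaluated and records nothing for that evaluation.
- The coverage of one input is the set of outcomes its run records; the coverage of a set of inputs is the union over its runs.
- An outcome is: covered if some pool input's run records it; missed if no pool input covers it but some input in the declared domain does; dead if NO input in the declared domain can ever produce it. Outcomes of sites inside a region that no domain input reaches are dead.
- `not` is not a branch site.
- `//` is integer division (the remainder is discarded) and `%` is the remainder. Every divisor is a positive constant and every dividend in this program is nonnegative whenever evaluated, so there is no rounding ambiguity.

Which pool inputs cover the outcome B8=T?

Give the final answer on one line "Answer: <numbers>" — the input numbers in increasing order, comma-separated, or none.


input #1 (b=2, k=3, v=3): does not produce B8=T
input #2 (b=0, k=1, v=1): does not produce B8=T
input #3 (b=0, k=2, v=5): does not produce B8=T
input #4 (b=3, k=2, v=2): does not produce B8=T
input #5 (b=3, k=3, v=5): does not produce B8=T
input #6 (b=3, k=2, v=1): does not produce B8=T
input #7 (b=0, k=5, v=1): does not produce B8=T
input #8 (b=0, k=4, v=2): does not produce B8=T
Answer: none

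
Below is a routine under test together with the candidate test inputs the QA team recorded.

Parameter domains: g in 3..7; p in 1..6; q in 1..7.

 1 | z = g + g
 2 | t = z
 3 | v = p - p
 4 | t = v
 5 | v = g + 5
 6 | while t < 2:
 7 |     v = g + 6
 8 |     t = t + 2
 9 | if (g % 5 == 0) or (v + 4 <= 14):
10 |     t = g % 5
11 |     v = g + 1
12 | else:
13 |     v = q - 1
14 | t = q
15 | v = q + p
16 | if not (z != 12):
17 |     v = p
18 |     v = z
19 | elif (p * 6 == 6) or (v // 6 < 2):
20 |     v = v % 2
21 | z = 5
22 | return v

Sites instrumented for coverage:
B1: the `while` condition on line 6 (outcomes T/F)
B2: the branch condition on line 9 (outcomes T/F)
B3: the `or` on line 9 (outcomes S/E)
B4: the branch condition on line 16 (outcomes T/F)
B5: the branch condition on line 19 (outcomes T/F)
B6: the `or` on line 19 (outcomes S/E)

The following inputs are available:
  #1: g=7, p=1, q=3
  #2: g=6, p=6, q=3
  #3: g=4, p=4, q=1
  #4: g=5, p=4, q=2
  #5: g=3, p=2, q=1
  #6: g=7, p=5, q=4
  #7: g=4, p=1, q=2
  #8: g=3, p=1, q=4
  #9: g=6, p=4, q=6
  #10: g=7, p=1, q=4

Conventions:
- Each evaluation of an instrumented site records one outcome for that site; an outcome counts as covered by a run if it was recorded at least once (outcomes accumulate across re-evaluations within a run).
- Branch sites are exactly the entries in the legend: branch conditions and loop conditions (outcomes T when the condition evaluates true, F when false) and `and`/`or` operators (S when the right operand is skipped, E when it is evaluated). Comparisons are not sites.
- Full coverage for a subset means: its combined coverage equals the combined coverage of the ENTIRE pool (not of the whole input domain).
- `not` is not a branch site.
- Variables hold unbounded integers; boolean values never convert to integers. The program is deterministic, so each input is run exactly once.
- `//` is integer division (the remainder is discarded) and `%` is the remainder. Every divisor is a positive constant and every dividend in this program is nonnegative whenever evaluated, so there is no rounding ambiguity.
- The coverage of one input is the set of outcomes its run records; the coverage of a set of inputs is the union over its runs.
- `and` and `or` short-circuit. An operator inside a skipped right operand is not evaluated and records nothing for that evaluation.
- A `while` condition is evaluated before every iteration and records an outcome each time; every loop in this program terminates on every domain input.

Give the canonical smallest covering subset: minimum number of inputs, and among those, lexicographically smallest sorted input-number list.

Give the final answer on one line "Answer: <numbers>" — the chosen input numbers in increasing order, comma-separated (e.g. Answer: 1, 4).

test 1 (g=7, p=1, q=3) hits B1=T, B1=F, B2=F, B3=E, B4=F, B5=T, B6=S
test 2 (g=6, p=6, q=3) hits B1=T, B1=F, B2=F, B3=E, B4=T
test 3 (g=4, p=4, q=1) hits B1=T, B1=F, B2=T, B3=E, B4=F, B5=T, B6=E
test 4 (g=5, p=4, q=2) hits B1=T, B1=F, B2=T, B3=S, B4=F, B5=T, B6=E
test 5 (g=3, p=2, q=1) hits B1=T, B1=F, B2=T, B3=E, B4=F, B5=T, B6=E
test 6 (g=7, p=5, q=4) hits B1=T, B1=F, B2=F, B3=E, B4=F, B5=T, B6=E
test 7 (g=4, p=1, q=2) hits B1=T, B1=F, B2=T, B3=E, B4=F, B5=T, B6=S
test 8 (g=3, p=1, q=4) hits B1=T, B1=F, B2=T, B3=E, B4=F, B5=T, B6=S
test 9 (g=6, p=4, q=6) hits B1=T, B1=F, B2=F, B3=E, B4=T
test 10 (g=7, p=1, q=4) hits B1=T, B1=F, B2=F, B3=E, B4=F, B5=T, B6=S
union over all inputs: B1=T, B1=F, B2=T, B2=F, B3=S, B3=E, B4=T, B4=F, B5=T, B6=S, B6=E (11 outcomes)
every size-1 subset falls short of the 11 outcomes (best: 7/11)
every size-2 subset falls short of the 11 outcomes (best: 10/11)
inputs {1, 2, 4} (size 3) cover everything; no size-3 subset with a lexicographically smaller index list covers all 11

Answer: 1, 2, 4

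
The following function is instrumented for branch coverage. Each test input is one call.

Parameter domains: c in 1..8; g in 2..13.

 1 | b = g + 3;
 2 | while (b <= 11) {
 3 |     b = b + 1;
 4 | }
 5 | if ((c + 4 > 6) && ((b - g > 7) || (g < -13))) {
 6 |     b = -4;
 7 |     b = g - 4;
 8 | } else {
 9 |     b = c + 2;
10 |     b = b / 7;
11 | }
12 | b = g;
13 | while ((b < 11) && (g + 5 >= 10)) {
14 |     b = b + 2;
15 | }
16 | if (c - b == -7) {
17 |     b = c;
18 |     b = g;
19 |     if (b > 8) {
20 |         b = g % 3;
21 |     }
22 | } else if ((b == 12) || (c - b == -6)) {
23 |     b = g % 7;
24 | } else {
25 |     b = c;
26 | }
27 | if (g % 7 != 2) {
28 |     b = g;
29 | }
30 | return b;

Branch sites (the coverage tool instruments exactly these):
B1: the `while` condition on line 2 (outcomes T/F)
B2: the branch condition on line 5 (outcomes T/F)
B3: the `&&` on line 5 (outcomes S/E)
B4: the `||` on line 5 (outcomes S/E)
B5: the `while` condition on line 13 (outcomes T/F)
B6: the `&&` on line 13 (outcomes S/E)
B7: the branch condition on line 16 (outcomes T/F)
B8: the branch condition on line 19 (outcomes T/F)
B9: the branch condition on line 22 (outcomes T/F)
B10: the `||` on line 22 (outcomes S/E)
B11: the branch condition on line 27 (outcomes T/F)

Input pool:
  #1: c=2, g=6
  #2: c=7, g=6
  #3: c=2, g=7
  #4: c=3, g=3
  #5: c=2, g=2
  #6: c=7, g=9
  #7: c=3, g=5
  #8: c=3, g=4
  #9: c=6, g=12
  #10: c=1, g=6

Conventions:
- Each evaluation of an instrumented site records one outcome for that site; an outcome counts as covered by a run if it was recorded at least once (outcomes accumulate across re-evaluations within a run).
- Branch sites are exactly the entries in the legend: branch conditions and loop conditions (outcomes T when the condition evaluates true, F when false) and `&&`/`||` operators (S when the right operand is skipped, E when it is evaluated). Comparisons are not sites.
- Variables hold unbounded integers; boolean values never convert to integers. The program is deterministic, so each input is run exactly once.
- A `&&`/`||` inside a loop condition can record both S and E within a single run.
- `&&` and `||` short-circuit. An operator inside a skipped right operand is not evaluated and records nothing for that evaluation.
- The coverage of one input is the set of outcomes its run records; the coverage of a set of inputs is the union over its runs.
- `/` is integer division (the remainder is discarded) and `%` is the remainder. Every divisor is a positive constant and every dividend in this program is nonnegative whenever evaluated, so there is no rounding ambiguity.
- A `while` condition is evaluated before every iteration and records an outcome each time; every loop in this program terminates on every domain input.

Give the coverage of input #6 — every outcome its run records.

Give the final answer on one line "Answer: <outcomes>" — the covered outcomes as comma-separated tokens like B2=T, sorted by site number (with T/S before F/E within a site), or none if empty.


Tracing the run of input #6 (c=7, g=9):
  B1->F, B3->E, B4->E, B2->F, B6->E, B5->T, B6->S, B5->F, B7->F, B10->E
  B9->F, B11->F
distinct outcomes covered: B1=F, B2=F, B3=E, B4=E, B5=T, B5=F, B6=S, B6=E, B7=F, B9=F, B10=E, B11=F
Answer: B1=F, B2=F, B3=E, B4=E, B5=T, B5=F, B6=S, B6=E, B7=F, B9=F, B10=E, B11=F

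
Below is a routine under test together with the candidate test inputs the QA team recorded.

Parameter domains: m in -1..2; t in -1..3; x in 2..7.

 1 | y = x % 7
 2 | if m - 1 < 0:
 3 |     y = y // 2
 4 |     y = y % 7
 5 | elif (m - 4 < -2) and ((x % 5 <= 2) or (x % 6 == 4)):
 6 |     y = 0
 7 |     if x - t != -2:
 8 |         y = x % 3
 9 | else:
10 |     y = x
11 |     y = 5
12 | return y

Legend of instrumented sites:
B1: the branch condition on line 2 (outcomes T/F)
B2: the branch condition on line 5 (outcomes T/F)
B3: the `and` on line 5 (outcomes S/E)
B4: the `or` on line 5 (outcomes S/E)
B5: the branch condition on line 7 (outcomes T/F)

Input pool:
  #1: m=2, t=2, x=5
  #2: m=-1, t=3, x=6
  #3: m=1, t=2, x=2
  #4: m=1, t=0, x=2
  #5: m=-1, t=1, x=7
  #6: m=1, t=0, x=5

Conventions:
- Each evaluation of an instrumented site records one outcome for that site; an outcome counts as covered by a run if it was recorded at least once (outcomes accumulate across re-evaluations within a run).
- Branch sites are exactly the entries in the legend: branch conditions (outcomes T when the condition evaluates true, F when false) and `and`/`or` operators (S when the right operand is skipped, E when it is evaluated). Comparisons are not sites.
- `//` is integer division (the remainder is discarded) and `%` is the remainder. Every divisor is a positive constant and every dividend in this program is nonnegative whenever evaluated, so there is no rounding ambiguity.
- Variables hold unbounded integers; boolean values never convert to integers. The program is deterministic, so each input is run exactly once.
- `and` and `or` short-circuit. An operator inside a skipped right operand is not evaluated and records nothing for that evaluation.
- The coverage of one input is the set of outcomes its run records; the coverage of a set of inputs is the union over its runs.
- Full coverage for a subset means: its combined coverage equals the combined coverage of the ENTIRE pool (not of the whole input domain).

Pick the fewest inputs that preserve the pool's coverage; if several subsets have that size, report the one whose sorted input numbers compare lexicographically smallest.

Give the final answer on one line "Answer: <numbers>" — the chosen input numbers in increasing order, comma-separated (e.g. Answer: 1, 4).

input #1 (m=2, t=2, x=5): events B1->F, B3->S, B2->F; covers B1=F, B2=F, B3=S
input #2 (m=-1, t=3, x=6): events B1->T; covers B1=T
input #3 (m=1, t=2, x=2): events B1->F, B3->E, B4->S, B2->T, B5->T; covers B1=F, B2=T, B3=E, B4=S, B5=T
input #4 (m=1, t=0, x=2): events B1->F, B3->E, B4->S, B2->T, B5->T; covers B1=F, B2=T, B3=E, B4=S, B5=T
input #5 (m=-1, t=1, x=7): events B1->T; covers B1=T
input #6 (m=1, t=0, x=5): events B1->F, B3->E, B4->S, B2->T, B5->T; covers B1=F, B2=T, B3=E, B4=S, B5=T
pool-wide coverage (8 outcomes): B1=T, B1=F, B2=T, B2=F, B3=S, B3=E, B4=S, B5=T
size 1 is not enough: best union over all size-1 subsets is 5/8
size 2 is not enough: best union over all size-2 subsets is 7/8
at size 3, {1, 2, 3} reaches all 8 outcomes; every lexicographically earlier size-3 subset fails

Answer: 1, 2, 3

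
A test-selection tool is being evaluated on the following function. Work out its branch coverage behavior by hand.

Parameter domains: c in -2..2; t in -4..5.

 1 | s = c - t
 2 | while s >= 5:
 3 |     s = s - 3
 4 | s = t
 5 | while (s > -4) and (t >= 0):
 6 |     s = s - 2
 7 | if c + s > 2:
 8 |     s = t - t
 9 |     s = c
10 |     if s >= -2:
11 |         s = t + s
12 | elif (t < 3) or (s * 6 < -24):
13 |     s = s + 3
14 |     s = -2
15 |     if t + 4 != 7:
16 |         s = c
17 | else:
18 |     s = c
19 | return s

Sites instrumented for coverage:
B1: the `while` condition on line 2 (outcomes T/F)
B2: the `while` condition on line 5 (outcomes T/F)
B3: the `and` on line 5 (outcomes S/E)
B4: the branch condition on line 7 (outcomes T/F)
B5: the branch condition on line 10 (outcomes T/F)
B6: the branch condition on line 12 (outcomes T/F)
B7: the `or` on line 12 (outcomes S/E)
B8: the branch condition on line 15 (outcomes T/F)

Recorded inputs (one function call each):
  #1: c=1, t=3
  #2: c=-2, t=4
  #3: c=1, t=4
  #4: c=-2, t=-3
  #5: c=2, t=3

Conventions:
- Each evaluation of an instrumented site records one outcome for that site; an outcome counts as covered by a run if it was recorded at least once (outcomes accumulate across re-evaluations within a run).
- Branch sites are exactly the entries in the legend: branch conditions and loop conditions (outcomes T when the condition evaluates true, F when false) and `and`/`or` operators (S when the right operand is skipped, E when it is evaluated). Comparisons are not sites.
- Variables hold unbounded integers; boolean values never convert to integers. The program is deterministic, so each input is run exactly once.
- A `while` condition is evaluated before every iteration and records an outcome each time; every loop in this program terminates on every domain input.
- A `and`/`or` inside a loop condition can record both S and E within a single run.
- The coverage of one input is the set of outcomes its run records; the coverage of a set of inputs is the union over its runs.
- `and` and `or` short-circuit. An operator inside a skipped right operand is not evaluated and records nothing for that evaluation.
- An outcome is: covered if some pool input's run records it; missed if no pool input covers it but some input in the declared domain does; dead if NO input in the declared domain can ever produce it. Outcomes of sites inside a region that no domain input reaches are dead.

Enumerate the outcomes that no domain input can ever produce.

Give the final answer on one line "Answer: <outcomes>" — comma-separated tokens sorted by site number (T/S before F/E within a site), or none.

checking every outcome against all 50 domain inputs:
  B4=T: unreachable across the whole domain -> dead
  B5=T: unreachable across the whole domain -> dead
  B5=F: unreachable across the whole domain -> dead
  reachable outcomes have witnesses, e.g. B1=T (e.g. c=1, t=-4), B1=F (e.g. c=-2, t=-4), B2=T (e.g. c=-2, t=0), B2=F (e.g. c=-2, t=-4)

Answer: B4=T, B5=T, B5=F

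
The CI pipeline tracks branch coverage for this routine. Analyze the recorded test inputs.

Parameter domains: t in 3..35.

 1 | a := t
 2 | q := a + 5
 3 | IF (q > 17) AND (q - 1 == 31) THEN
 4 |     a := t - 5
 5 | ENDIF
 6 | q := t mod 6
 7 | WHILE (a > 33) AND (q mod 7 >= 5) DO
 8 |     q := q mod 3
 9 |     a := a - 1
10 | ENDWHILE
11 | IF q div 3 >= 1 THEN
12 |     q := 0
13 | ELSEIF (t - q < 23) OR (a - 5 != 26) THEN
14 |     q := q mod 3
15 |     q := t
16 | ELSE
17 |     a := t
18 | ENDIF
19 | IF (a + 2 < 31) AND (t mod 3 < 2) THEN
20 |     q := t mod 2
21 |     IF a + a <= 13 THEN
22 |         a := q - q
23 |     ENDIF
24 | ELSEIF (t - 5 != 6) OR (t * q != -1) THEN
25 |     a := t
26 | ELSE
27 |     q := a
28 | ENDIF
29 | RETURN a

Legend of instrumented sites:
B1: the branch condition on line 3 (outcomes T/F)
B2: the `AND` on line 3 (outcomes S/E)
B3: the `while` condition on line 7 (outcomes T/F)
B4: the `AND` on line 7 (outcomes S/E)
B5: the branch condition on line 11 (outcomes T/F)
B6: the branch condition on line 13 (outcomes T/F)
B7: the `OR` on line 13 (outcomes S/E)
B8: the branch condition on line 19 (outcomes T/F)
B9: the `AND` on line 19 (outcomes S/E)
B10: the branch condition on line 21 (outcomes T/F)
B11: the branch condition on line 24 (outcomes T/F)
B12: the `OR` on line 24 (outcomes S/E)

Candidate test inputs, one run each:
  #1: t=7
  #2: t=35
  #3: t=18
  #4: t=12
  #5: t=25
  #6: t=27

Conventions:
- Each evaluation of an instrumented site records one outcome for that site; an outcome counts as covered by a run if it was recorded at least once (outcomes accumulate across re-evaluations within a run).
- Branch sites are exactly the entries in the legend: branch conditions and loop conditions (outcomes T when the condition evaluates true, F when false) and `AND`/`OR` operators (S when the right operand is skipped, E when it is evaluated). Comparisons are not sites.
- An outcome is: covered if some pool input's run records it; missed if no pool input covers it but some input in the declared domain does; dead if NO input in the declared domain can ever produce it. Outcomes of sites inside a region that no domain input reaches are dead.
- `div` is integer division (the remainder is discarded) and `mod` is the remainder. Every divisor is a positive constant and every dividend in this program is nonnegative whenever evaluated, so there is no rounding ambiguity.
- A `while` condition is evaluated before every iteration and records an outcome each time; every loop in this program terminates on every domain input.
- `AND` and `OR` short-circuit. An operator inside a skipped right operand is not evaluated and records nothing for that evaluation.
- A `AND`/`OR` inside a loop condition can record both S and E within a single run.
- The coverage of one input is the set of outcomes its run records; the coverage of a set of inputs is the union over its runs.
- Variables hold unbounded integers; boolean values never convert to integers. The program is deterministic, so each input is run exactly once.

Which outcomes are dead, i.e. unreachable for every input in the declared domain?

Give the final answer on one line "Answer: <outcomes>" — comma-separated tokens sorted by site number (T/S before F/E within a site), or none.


exhaustive pass over the 33-input domain:
  B11=F: no domain input ever produces it -> dead
  reachable outcomes have witnesses, e.g. B1=T (e.g. t=27), B1=F (e.g. t=3), B2=S (e.g. t=3), B2=E (e.g. t=13)
Answer: B11=F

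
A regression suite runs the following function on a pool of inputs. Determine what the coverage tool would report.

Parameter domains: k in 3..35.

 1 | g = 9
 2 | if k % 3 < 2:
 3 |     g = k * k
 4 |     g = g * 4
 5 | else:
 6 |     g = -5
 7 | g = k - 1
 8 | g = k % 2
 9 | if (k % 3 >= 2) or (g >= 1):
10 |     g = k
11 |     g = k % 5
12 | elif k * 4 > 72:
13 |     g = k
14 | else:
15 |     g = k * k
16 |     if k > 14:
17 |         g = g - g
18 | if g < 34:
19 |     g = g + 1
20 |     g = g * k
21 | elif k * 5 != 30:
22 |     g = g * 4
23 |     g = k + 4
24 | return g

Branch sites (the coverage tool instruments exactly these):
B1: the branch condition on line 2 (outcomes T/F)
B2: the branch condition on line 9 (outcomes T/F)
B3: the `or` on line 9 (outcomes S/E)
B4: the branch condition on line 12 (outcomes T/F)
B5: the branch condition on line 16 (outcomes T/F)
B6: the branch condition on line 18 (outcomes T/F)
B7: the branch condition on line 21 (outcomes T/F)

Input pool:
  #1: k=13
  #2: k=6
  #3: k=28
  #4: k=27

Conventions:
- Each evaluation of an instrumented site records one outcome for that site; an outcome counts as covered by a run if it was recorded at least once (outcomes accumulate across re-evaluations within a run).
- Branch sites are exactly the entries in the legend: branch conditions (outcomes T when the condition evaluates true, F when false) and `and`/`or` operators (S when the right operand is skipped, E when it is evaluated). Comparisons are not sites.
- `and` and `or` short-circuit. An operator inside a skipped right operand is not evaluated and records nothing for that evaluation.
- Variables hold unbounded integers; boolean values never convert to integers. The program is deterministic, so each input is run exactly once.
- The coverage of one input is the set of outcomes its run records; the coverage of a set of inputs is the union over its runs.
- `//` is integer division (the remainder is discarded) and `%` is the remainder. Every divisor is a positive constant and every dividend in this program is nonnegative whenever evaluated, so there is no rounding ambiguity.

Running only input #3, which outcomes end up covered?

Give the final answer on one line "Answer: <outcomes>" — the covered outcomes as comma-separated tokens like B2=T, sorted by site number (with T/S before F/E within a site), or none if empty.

Tracing the run of input #3 (k=28):
  B1->T, B3->E, B2->F, B4->T, B6->T
distinct outcomes covered: B1=T, B2=F, B3=E, B4=T, B6=T

Answer: B1=T, B2=F, B3=E, B4=T, B6=T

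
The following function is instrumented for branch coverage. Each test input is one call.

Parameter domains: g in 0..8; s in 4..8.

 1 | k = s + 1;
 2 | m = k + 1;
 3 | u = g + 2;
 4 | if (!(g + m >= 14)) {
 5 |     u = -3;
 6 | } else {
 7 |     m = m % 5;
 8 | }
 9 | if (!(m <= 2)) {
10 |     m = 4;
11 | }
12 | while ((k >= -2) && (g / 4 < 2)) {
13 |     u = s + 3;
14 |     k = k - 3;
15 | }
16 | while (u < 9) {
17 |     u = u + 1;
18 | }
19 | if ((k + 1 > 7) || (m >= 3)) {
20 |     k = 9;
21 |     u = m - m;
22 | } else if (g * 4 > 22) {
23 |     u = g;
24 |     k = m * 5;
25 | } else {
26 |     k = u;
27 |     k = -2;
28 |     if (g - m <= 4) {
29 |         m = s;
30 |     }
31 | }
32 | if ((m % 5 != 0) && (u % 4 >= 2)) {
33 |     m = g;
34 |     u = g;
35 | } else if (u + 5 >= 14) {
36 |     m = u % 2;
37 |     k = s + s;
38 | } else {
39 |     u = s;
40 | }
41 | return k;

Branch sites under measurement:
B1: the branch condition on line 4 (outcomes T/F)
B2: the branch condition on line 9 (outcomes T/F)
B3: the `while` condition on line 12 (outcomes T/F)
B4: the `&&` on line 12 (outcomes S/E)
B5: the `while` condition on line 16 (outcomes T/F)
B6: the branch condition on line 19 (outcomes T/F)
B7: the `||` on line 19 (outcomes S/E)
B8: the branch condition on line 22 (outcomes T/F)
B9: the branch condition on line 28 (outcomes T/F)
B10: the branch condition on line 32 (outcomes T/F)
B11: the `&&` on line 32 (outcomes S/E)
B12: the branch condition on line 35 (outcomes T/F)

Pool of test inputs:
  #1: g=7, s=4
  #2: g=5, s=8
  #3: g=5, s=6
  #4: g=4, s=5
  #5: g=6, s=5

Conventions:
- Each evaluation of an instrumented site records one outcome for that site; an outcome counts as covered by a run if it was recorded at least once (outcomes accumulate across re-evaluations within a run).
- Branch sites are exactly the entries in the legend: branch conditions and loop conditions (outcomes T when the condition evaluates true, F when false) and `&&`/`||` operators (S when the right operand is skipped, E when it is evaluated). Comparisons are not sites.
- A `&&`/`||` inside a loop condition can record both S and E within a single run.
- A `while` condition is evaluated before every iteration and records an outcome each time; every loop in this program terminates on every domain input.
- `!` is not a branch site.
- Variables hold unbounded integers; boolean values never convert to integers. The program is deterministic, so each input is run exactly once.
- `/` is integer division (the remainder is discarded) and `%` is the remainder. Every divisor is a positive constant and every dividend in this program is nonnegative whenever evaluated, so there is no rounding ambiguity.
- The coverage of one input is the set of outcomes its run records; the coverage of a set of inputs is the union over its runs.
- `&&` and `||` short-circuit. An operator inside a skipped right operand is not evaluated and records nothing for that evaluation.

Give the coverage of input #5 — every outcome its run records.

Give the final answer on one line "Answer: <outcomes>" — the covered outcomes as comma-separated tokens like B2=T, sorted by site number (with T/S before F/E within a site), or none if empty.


Simulating input #5 (g=6, s=5) step by step:
  B1->T, B2->T, B4->E, B3->T, B4->E, B3->T, B4->E, B3->T, B4->S, B3->F
  B5->T, B5->F, B7->E, B6->T, B11->E, B10->F, B12->F
collecting distinct outcomes: B1=T, B2=T, B3=T, B3=F, B4=S, B4=E, B5=T, B5=F, B6=T, B7=E, B10=F, B11=E, B12=F
Answer: B1=T, B2=T, B3=T, B3=F, B4=S, B4=E, B5=T, B5=F, B6=T, B7=E, B10=F, B11=E, B12=F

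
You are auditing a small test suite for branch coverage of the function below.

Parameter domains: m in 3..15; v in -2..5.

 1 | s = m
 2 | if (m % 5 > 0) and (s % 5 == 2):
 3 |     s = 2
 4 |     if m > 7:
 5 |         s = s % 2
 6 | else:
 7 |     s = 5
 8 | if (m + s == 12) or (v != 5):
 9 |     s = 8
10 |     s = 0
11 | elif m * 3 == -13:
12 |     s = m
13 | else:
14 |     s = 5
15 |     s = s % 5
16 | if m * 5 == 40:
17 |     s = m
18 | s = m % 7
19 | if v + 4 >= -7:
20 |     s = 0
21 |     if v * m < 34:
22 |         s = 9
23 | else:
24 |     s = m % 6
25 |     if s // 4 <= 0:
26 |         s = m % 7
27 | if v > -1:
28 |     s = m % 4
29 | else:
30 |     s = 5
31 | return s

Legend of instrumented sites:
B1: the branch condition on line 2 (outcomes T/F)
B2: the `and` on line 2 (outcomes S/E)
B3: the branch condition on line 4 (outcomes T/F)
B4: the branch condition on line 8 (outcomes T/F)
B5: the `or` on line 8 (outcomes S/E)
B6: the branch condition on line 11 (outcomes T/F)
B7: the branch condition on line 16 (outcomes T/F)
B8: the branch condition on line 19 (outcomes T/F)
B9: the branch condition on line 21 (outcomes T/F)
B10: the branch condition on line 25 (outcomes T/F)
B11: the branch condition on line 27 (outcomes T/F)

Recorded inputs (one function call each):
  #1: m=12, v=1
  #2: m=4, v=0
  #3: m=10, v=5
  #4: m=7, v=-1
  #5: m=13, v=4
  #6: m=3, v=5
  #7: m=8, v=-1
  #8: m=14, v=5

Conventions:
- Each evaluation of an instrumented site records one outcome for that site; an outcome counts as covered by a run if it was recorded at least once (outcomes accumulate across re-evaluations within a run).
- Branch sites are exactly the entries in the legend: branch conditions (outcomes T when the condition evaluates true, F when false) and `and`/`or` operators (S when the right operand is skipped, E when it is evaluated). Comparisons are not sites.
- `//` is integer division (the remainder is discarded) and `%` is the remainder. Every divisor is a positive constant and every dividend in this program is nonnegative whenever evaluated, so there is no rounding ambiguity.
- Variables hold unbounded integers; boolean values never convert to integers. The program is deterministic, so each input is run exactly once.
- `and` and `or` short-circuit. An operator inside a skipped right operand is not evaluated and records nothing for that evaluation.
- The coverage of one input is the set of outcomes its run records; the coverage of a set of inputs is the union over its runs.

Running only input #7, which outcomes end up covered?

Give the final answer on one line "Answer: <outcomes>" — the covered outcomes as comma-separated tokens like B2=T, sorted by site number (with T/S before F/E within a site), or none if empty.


Event log for input #7 (m=8, v=-1):
  B2->E, B1->F, B5->E, B4->T, B7->T, B8->T, B9->T, B11->F
as a set, this run covers: B1=F, B2=E, B4=T, B5=E, B7=T, B8=T, B9=T, B11=F
Answer: B1=F, B2=E, B4=T, B5=E, B7=T, B8=T, B9=T, B11=F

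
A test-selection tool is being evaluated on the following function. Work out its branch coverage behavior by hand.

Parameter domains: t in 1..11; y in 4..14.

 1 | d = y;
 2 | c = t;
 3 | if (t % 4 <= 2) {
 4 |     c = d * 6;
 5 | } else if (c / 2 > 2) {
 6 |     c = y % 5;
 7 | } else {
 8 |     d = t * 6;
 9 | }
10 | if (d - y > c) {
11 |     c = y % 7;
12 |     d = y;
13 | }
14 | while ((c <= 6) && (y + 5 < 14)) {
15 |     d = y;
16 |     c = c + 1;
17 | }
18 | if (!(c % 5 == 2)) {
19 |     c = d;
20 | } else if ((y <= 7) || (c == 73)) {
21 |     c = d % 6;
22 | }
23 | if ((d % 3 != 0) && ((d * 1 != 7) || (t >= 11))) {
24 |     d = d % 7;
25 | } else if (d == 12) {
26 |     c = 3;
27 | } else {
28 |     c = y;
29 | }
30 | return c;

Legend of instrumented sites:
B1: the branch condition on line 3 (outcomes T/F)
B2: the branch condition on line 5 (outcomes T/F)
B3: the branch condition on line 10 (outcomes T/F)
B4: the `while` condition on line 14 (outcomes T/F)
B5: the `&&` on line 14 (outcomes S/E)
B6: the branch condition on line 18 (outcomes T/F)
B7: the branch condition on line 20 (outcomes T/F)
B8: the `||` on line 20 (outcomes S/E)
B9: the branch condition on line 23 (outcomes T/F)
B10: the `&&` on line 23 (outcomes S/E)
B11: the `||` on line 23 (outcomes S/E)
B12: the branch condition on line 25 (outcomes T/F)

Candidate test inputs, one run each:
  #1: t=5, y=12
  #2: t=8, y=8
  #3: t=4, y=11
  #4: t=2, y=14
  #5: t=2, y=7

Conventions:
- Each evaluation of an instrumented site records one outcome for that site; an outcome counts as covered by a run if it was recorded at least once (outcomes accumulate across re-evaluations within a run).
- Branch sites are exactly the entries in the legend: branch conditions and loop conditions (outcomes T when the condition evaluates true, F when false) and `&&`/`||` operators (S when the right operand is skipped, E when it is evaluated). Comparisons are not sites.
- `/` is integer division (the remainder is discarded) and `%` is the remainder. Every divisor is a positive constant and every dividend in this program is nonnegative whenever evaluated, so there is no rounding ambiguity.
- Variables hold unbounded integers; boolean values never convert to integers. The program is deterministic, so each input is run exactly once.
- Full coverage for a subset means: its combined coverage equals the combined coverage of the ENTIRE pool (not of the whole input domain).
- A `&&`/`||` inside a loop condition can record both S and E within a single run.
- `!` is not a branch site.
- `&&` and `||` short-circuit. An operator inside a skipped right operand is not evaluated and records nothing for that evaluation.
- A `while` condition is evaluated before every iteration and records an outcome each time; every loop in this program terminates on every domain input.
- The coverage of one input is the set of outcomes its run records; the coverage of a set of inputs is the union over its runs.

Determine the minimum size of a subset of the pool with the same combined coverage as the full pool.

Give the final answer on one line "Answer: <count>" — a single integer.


#1 (t=5, y=12) -> B1->T, B3->F, B5->S, B4->F, B6->F, B8->E, B7->F, B10->S, B9->F, B12->T; covered: B1=T, B3=F, B4=F, B5=S, B6=F, B7=F, B8=E, B9=F, B10=S, B12=T
#2 (t=8, y=8) -> B1->T, B3->F, B5->S, B4->F, B6->T, B10->E, B11->S, B9->T; covered: B1=T, B3=F, B4=F, B5=S, B6=T, B9=T, B10=E, B11=S
#3 (t=4, y=11) -> B1->T, B3->F, B5->S, B4->F, B6->T, B10->E, B11->S, B9->T; covered: B1=T, B3=F, B4=F, B5=S, B6=T, B9=T, B10=E, B11=S
#4 (t=2, y=14) -> B1->T, B3->F, B5->S, B4->F, B6->T, B10->E, B11->S, B9->T; covered: B1=T, B3=F, B4=F, B5=S, B6=T, B9=T, B10=E, B11=S
#5 (t=2, y=7) -> B1->T, B3->F, B5->S, B4->F, B6->F, B8->S, B7->T, B10->E, B11->E, B9->F, B12->F; covered: B1=T, B3=F, B4=F, B5=S, B6=F, B7=T, B8=S, B9=F, B10=E, B11=E, B12=F
union over all inputs: B1=T, B3=F, B4=F, B5=S, B6=T, B6=F, B7=T, B7=F, B8=S, B8=E, B9=T, B9=F, B10=S, B10=E, B11=S, B11=E, B12=T, B12=F (18 outcomes)
checked all size-1 subsets: none covers 18 outcomes (max 11/18)
checked all size-2 subsets: none covers 18 outcomes (max 15/18)
size 3: inputs {1, 2, 5} cover all 18 outcomes, and no lexicographically smaller subset of this size does
Answer: 3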